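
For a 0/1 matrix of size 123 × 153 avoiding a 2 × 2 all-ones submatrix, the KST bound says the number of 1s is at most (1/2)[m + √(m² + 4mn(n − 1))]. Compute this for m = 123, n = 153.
z(123, 153; 2, 2) ≤ (1/2)[123 + √(123² + 4·123·153·152)] = (1/2)[123 + √11457081] = 1753.9155

Kővári–Sós–Turán: let r_1, ..., r_123 be the row sums and z = Σ r_i the total number of 1s. Each pair of columns can share at most one row with both entries 1 (else a 2×2 all-ones block appears), so Σ_i C(r_i, 2) ≤ C(153, 2) = 11628. By convexity Σ_i C(r_i, 2) ≥ 123·C(z/123, 2) = z(z − 123)/(2·123), giving z² − 123z − 123·153·152 ≤ 0 and hence z ≤ (1/2)[123 + √(15129 + 4·2860488)] = (1/2)[123 + √11457081] ≈ (1/2)(123 + 3384.831) = 1753.9155.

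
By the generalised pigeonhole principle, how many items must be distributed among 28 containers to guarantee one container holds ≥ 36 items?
n = (36 − 1)·28 + 1 = 981

By the generalised pigeonhole principle, to guarantee some box contains ≥ r objects we need more than (r − 1) · k objects total. Threshold: n = (r − 1) · k + 1. With r = 36 and k = 28: n = 35 · 28 + 1 = 980 + 1 = 981. For n = 980 = 35 · 28, we can put exactly 35 objects in every box, avoiding 36 in any single one — so 981 is tight.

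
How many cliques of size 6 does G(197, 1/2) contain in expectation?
E[# K_6] = C(197, 6) · (1/2)^C(6, 2) = 75176946208 / 2^15 = 2349279569/1024 ≈ 2294218.329102

For each 6-subset S of vertices (there are C(197, 6) = 75176946208 such S), let X_S = 1 if S induces a K_6 (all C(6, 2) = 15 edges present). Then P(X_S = 1) = (1/2)^15 = 1/32768. By linearity of expectation, E[# K_6] = C(197, 6) · (1/2)^15 = 75176946208 / 32768 = 2349279569/1024 ≈ 2294218.329102.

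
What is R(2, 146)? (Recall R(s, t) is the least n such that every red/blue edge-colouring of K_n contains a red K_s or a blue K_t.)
R(2, 146) = 146

R(2, k) = k for all k ≥ 2: in a 2-colouring of K_k, either some edge is red (a red K_2) or all edges are blue (a blue K_k). And K_{145} coloured all-blue has no blue K_146, so R(2, 146) > 145. Hence R(2, 146) = 146.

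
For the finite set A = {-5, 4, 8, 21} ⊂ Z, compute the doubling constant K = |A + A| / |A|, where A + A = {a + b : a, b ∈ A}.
K = |A + A| / |A| = 9/4

Enumerate A + A = {a + b : a, b ∈ A}. With |A| = 4, there are |A|^2 = 16 ordered sum pairs; collecting distinct values, A + A = {-10, -1, 3, 8, 12, 16, 25, 29, 42}, so |A + A| = 9. Thus K = 9/4. For comparison, the minimum possible |A + A| over all 4-element sets is 2·4 − 1 = 7 (so min K = 7/4), attained only by arithmetic progressions.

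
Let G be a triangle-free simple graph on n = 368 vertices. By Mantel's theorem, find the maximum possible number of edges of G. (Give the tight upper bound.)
ex(368, K_3) = ⌊368^2/4⌋ = 33856

Mantel (1907): a triangle-free graph on n vertices has at most ⌊n^2/4⌋ edges, with equality for the complete bipartite graph K_{⌊n/2⌋, ⌈n/2⌉}. For n = 368: ⌊368^2/4⌋ = ⌊135424/4⌋ = 33856. The extremal graph is K_{184, 184}, which has 184·184 = 33856 edges.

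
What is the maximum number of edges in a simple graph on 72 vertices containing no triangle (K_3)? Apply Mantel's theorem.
ex(72, K_3) = ⌊72^2/4⌋ = 1296

Mantel (1907): a triangle-free graph on n vertices has at most ⌊n^2/4⌋ edges, with equality for the complete bipartite graph K_{⌊n/2⌋, ⌈n/2⌉}. For n = 72: ⌊72^2/4⌋ = ⌊5184/4⌋ = 1296. The extremal graph is K_{36, 36}, which has 36·36 = 1296 edges.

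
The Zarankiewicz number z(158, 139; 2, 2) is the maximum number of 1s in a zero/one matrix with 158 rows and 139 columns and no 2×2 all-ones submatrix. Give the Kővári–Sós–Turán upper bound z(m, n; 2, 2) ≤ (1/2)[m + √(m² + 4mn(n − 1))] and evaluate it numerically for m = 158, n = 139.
z(158, 139; 2, 2) ≤ (1/2)[158 + √(158² + 4·158·139·138)] = (1/2)[158 + √12147988] = 1821.6982

Kővári–Sós–Turán: let r_1, ..., r_158 be the row sums and z = Σ r_i the total number of 1s. Each pair of columns can share at most one row with both entries 1 (else a 2×2 all-ones block appears), so Σ_i C(r_i, 2) ≤ C(139, 2) = 9591. By convexity Σ_i C(r_i, 2) ≥ 158·C(z/158, 2) = z(z − 158)/(2·158), giving z² − 158z − 158·139·138 ≤ 0 and hence z ≤ (1/2)[158 + √(24964 + 4·3030756)] = (1/2)[158 + √12147988] ≈ (1/2)(158 + 3485.3964) = 1821.6982.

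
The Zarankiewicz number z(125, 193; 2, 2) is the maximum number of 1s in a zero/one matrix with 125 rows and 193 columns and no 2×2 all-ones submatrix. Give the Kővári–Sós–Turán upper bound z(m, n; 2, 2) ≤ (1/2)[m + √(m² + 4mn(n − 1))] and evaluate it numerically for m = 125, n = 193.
z(125, 193; 2, 2) ≤ (1/2)[125 + √(125² + 4·125·193·192)] = (1/2)[125 + √18543625] = 2215.6155

Kővári–Sós–Turán: let r_1, ..., r_125 be the row sums and z = Σ r_i the total number of 1s. Each pair of columns can share at most one row with both entries 1 (else a 2×2 all-ones block appears), so Σ_i C(r_i, 2) ≤ C(193, 2) = 18528. By convexity Σ_i C(r_i, 2) ≥ 125·C(z/125, 2) = z(z − 125)/(2·125), giving z² − 125z − 125·193·192 ≤ 0 and hence z ≤ (1/2)[125 + √(15625 + 4·4632000)] = (1/2)[125 + √18543625] ≈ (1/2)(125 + 4306.231) = 2215.6155.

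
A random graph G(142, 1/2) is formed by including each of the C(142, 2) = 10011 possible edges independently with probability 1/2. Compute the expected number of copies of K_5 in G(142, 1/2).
E[# K_5] = C(142, 5) · (1/2)^C(5, 2) = 448072338 / 2^10 = 224036169/512 ≈ 437570.642578

For each 5-subset S of vertices (there are C(142, 5) = 448072338 such S), let X_S = 1 if S induces a K_5 (all C(5, 2) = 10 edges present). Then P(X_S = 1) = (1/2)^10 = 1/1024. By linearity of expectation, E[# K_5] = C(142, 5) · (1/2)^10 = 448072338 / 1024 = 224036169/512 ≈ 437570.642578.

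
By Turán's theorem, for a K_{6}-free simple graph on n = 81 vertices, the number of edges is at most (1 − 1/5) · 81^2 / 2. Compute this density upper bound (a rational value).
Turán density bound = (4/5) · 81^2/2 = 13122/5 ≈ 2624.4

Turán's theorem: ex(n, K_{r+1}) is achieved by the complete r-partite Turán graph T(n, r) with parts as balanced as possible, and is at most (1 − 1/r) · n^2/2. For r = 5, n = 81: the density bound is (4/5) · 6561/2 = 13122/5 ≈ 2624.4. The integer-valued extremum is e(T(81, 5)) = 2624, which is strictly less than the density bound 13122/5 since 5 ∤ 81 (the parts of T(81, 5) cannot all be equal).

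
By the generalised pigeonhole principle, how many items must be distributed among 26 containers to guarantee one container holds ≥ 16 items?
n = (16 − 1)·26 + 1 = 391

By the generalised pigeonhole principle, to guarantee some box contains ≥ r objects we need more than (r − 1) · k objects total. Threshold: n = (r − 1) · k + 1. With r = 16 and k = 26: n = 15 · 26 + 1 = 390 + 1 = 391. For n = 390 = 15 · 26, we can put exactly 15 objects in every box, avoiding 16 in any single one — so 391 is tight.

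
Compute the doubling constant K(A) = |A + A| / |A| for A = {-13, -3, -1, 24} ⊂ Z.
K = |A + A| / |A| = 10/4 = 5/2

Enumerate A + A = {a + b : a, b ∈ A}. With |A| = 4, there are |A|^2 = 16 ordered sum pairs; collecting distinct values, A + A = {-26, -16, -14, -6, -4, -2, 11, 21, 23, 48}, so |A + A| = 10. Thus K = 10/4 = 5/2. For comparison, the minimum possible |A + A| over all 4-element sets is 2·4 − 1 = 7 (so min K = 7/4), attained only by arithmetic progressions.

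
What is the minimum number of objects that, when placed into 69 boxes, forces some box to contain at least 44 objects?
n = (44 − 1)·69 + 1 = 2968

By the generalised pigeonhole principle, to guarantee some box contains ≥ r objects we need more than (r − 1) · k objects total. Threshold: n = (r − 1) · k + 1. With r = 44 and k = 69: n = 43 · 69 + 1 = 2967 + 1 = 2968. For n = 2967 = 43 · 69, we can put exactly 43 objects in every box, avoiding 44 in any single one — so 2968 is tight.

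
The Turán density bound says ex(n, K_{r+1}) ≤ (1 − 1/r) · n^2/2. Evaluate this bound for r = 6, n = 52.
Turán density bound = (5/6) · 52^2/2 = 3380/3 ≈ 1126.6667

Turán's theorem: ex(n, K_{r+1}) is achieved by the complete r-partite Turán graph T(n, r) with parts as balanced as possible, and is at most (1 − 1/r) · n^2/2. For r = 6, n = 52: the density bound is (5/6) · 2704/2 = 3380/3 ≈ 1126.6667. The integer-valued extremum is e(T(52, 6)) = 1126, which is strictly less than the density bound 3380/3 since 6 ∤ 52 (the parts of T(52, 6) cannot all be equal).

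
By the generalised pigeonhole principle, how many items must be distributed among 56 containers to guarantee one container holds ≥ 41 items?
n = (41 − 1)·56 + 1 = 2241

By the generalised pigeonhole principle, to guarantee some box contains ≥ r objects we need more than (r − 1) · k objects total. Threshold: n = (r − 1) · k + 1. With r = 41 and k = 56: n = 40 · 56 + 1 = 2240 + 1 = 2241. For n = 2240 = 40 · 56, we can put exactly 40 objects in every box, avoiding 41 in any single one — so 2241 is tight.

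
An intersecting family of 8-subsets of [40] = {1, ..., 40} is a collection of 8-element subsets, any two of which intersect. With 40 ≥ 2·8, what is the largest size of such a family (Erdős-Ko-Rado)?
max |F| = C(39, 7) = 15380937

The Erdős-Ko-Rado theorem states: for n ≥ 2k, an intersecting family of k-subsets of an n-element set has size at most C(n − 1, k − 1), with equality for 'star' families {A ⊆ [n] : |A| = k, i ∈ A} (fix an element i). For n = 40, k = 8: C(39, 7) = 15380937.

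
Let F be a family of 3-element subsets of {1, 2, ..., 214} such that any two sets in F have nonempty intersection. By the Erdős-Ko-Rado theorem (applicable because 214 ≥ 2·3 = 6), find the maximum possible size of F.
max |F| = C(213, 2) = 22578

The Erdős-Ko-Rado theorem states: for n ≥ 2k, an intersecting family of k-subsets of an n-element set has size at most C(n − 1, k − 1), with equality for 'star' families {A ⊆ [n] : |A| = k, i ∈ A} (fix an element i). For n = 214, k = 3: C(213, 2) = 22578.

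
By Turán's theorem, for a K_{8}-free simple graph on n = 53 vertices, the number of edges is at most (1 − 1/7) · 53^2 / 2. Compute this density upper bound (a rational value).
Turán density bound = (6/7) · 53^2/2 = 8427/7 ≈ 1203.8571

Turán's theorem: ex(n, K_{r+1}) is achieved by the complete r-partite Turán graph T(n, r) with parts as balanced as possible, and is at most (1 − 1/r) · n^2/2. For r = 7, n = 53: the density bound is (6/7) · 2809/2 = 8427/7 ≈ 1203.8571. The integer-valued extremum is e(T(53, 7)) = 1203, which is strictly less than the density bound 8427/7 since 7 ∤ 53 (the parts of T(53, 7) cannot all be equal).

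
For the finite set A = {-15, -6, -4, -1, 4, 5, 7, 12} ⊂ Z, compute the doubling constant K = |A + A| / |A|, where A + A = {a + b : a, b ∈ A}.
K = |A + A| / |A| = 28/8 = 7/2

Enumerate A + A = {a + b : a, b ∈ A}. With |A| = 8, there are |A|^2 = 64 ordered sum pairs; collecting distinct values, A + A = {-30, -21, -19, -16, -12, -11, -10, -8, -7, -5, -3, -2, -1, 0, 1, 3, 4, 6, 8, 9, 10, 11, 12, 14, 16, 17, 19, 24}, so |A + A| = 28. Thus K = 28/8 = 7/2. For comparison, the minimum possible |A + A| over all 8-element sets is 2·8 − 1 = 15 (so min K = 15/8), attained only by arithmetic progressions.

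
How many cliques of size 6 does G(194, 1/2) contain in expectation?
E[# K_6] = C(194, 6) · (1/2)^C(6, 2) = 68482017072 / 2^15 = 4280126067/2048 ≈ 2089905.306152

For each 6-subset S of vertices (there are C(194, 6) = 68482017072 such S), let X_S = 1 if S induces a K_6 (all C(6, 2) = 15 edges present). Then P(X_S = 1) = (1/2)^15 = 1/32768. By linearity of expectation, E[# K_6] = C(194, 6) · (1/2)^15 = 68482017072 / 32768 = 4280126067/2048 ≈ 2089905.306152.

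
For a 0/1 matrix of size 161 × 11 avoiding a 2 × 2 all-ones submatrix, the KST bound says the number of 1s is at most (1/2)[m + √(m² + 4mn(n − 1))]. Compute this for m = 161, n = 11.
z(161, 11; 2, 2) ≤ (1/2)[161 + √(161² + 4·161·11·10)] = (1/2)[161 + √96761] = 236.0322

Kővári–Sós–Turán: let r_1, ..., r_161 be the row sums and z = Σ r_i the total number of 1s. Each pair of columns can share at most one row with both entries 1 (else a 2×2 all-ones block appears), so Σ_i C(r_i, 2) ≤ C(11, 2) = 55. By convexity Σ_i C(r_i, 2) ≥ 161·C(z/161, 2) = z(z − 161)/(2·161), giving z² − 161z − 161·11·10 ≤ 0 and hence z ≤ (1/2)[161 + √(25921 + 4·17710)] = (1/2)[161 + √96761] ≈ (1/2)(161 + 311.0643) = 236.0322.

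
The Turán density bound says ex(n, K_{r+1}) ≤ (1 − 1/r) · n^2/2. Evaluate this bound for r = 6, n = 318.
Turán density bound = (5/6) · 318^2/2 = 42135

Turán's theorem: ex(n, K_{r+1}) is achieved by the complete r-partite Turán graph T(n, r) with parts as balanced as possible, and is at most (1 − 1/r) · n^2/2. For r = 6, n = 318: the density bound is (5/6) · 101124/2 = 42135. Since 6 ∣ 318, the Turán graph T(318, 6) has parts of equal size 53, and its edge count e(T(318, 6)) = 42135 attains the density bound exactly.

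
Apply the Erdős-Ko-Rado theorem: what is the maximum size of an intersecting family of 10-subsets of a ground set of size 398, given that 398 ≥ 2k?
max |F| = C(397, 9) = 616148733906500795

Erdős-Ko-Rado (1961): when n ≥ 2k, max |F| = C(n−1, k−1). The bound is attained by the star {A : i ∈ A} for any fixed i ∈ [n]. Here C(398−1, 10−1) = C(397, 9) = 616148733906500795.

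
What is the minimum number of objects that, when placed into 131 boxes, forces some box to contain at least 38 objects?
n = (38 − 1)·131 + 1 = 4848

By the generalised pigeonhole principle, to guarantee some box contains ≥ r objects we need more than (r − 1) · k objects total. Threshold: n = (r − 1) · k + 1. With r = 38 and k = 131: n = 37 · 131 + 1 = 4847 + 1 = 4848. For n = 4847 = 37 · 131, we can put exactly 37 objects in every box, avoiding 38 in any single one — so 4848 is tight.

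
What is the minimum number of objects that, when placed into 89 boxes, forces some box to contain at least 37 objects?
n = (37 − 1)·89 + 1 = 3205

By the generalised pigeonhole principle, to guarantee some box contains ≥ r objects we need more than (r − 1) · k objects total. Threshold: n = (r − 1) · k + 1. With r = 37 and k = 89: n = 36 · 89 + 1 = 3204 + 1 = 3205. For n = 3204 = 36 · 89, we can put exactly 36 objects in every box, avoiding 37 in any single one — so 3205 is tight.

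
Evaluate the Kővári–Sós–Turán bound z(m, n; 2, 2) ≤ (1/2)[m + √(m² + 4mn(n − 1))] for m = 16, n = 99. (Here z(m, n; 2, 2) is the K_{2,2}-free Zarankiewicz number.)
z(16, 99; 2, 2) ≤ (1/2)[16 + √(16² + 4·16·99·98)] = (1/2)[16 + √621184] = 402.0761

Kővári–Sós–Turán: let r_1, ..., r_16 be the row sums and z = Σ r_i the total number of 1s. Each pair of columns can share at most one row with both entries 1 (else a 2×2 all-ones block appears), so Σ_i C(r_i, 2) ≤ C(99, 2) = 4851. By convexity Σ_i C(r_i, 2) ≥ 16·C(z/16, 2) = z(z − 16)/(2·16), giving z² − 16z − 16·99·98 ≤ 0 and hence z ≤ (1/2)[16 + √(256 + 4·155232)] = (1/2)[16 + √621184] ≈ (1/2)(16 + 788.1523) = 402.0761.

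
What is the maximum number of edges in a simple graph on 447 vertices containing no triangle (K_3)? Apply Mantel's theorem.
ex(447, K_3) = ⌊447^2/4⌋ = 49952

Mantel (1907): a triangle-free graph on n vertices has at most ⌊n^2/4⌋ edges, with equality for the complete bipartite graph K_{⌊n/2⌋, ⌈n/2⌉}. For n = 447: ⌊447^2/4⌋ = ⌊199809/4⌋ = 49952. The extremal graph is K_{223, 224}, which has 223·224 = 49952 edges.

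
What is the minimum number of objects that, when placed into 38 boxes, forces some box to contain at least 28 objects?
n = (28 − 1)·38 + 1 = 1027

By the generalised pigeonhole principle, to guarantee some box contains ≥ r objects we need more than (r − 1) · k objects total. Threshold: n = (r − 1) · k + 1. With r = 28 and k = 38: n = 27 · 38 + 1 = 1026 + 1 = 1027. For n = 1026 = 27 · 38, we can put exactly 27 objects in every box, avoiding 28 in any single one — so 1027 is tight.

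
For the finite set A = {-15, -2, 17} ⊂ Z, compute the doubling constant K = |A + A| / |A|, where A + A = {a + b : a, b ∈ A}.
K = |A + A| / |A| = 6/3 = 2

Enumerate A + A = {a + b : a, b ∈ A}. With |A| = 3, there are |A|^2 = 9 ordered sum pairs; collecting distinct values, A + A = {-30, -17, -4, 2, 15, 34}, so |A + A| = 6. Thus K = 6/3 = 2. For comparison, the minimum possible |A + A| over all 3-element sets is 2·3 − 1 = 5 (so min K = 5/3), attained only by arithmetic progressions.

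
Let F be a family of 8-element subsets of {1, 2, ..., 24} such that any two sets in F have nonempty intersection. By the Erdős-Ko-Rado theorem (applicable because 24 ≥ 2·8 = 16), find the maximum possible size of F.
max |F| = C(23, 7) = 245157

The Erdős-Ko-Rado theorem states: for n ≥ 2k, an intersecting family of k-subsets of an n-element set has size at most C(n − 1, k − 1), with equality for 'star' families {A ⊆ [n] : |A| = k, i ∈ A} (fix an element i). For n = 24, k = 8: C(23, 7) = 245157.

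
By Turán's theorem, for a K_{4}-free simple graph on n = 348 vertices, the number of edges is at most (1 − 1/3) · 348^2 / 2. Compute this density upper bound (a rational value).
Turán density bound = (2/3) · 348^2/2 = 40368

Turán's theorem: ex(n, K_{r+1}) is achieved by the complete r-partite Turán graph T(n, r) with parts as balanced as possible, and is at most (1 − 1/r) · n^2/2. For r = 3, n = 348: the density bound is (2/3) · 121104/2 = 40368. Since 3 ∣ 348, the Turán graph T(348, 3) has parts of equal size 116, and its edge count e(T(348, 3)) = 40368 attains the density bound exactly.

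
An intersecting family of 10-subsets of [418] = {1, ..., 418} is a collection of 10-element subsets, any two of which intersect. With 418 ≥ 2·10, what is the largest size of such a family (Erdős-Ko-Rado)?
max |F| = C(417, 9) = 963187959225058060

The Erdős-Ko-Rado theorem states: for n ≥ 2k, an intersecting family of k-subsets of an n-element set has size at most C(n − 1, k − 1), with equality for 'star' families {A ⊆ [n] : |A| = k, i ∈ A} (fix an element i). For n = 418, k = 10: C(417, 9) = 963187959225058060.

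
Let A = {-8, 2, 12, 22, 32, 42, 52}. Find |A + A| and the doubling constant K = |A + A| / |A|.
K = |A + A| / |A| = 13/7

Enumerate A + A = {a + b : a, b ∈ A}. With |A| = 7, there are |A|^2 = 49 ordered sum pairs; collecting distinct values, A + A = {-16, -6, 4, 14, 24, 34, 44, 54, 64, 74, 84, 94, 104}, so |A + A| = 13. Thus K = 13/7. Here |A + A| = 2|A| − 1 = 13, the minimum possible — so K = 13/7 is minimal, which holds iff A is an arithmetic progression.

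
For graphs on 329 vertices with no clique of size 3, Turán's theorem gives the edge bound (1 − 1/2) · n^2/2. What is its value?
Turán density bound = (1/2) · 329^2/2 = 108241/4 ≈ 27060.25

Turán's theorem: ex(n, K_{r+1}) is achieved by the complete r-partite Turán graph T(n, r) with parts as balanced as possible, and is at most (1 − 1/r) · n^2/2. For r = 2, n = 329: the density bound is (1/2) · 108241/2 = 108241/4 ≈ 27060.25. The integer-valued extremum is e(T(329, 2)) = 27060, which is strictly less than the density bound 108241/4 since 2 ∤ 329 (the parts of T(329, 2) cannot all be equal).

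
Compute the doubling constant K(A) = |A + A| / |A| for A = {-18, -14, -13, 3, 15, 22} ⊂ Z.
K = |A + A| / |A| = 21/6 = 7/2

Enumerate A + A = {a + b : a, b ∈ A}. With |A| = 6, there are |A|^2 = 36 ordered sum pairs; collecting distinct values, A + A = {-36, -32, -31, -28, -27, -26, -15, -11, -10, -3, 1, 2, 4, 6, 8, 9, 18, 25, 30, 37, 44}, so |A + A| = 21. Thus K = 21/6 = 7/2. For comparison, the minimum possible |A + A| over all 6-element sets is 2·6 − 1 = 11 (so min K = 11/6), attained only by arithmetic progressions.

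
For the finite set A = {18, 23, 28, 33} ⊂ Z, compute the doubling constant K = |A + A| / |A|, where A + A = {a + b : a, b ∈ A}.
K = |A + A| / |A| = 7/4

Enumerate A + A = {a + b : a, b ∈ A}. With |A| = 4, there are |A|^2 = 16 ordered sum pairs; collecting distinct values, A + A = {36, 41, 46, 51, 56, 61, 66}, so |A + A| = 7. Thus K = 7/4. Here |A + A| = 2|A| − 1 = 7, the minimum possible — so K = 7/4 is minimal, which holds iff A is an arithmetic progression.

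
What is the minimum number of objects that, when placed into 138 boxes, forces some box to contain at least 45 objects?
n = (45 − 1)·138 + 1 = 6073

By the generalised pigeonhole principle, to guarantee some box contains ≥ r objects we need more than (r − 1) · k objects total. Threshold: n = (r − 1) · k + 1. With r = 45 and k = 138: n = 44 · 138 + 1 = 6072 + 1 = 6073. For n = 6072 = 44 · 138, we can put exactly 44 objects in every box, avoiding 45 in any single one — so 6073 is tight.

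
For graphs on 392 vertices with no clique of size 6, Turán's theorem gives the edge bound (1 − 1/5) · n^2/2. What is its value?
Turán density bound = (4/5) · 392^2/2 = 307328/5 ≈ 61465.6

Turán's theorem: ex(n, K_{r+1}) is achieved by the complete r-partite Turán graph T(n, r) with parts as balanced as possible, and is at most (1 − 1/r) · n^2/2. For r = 5, n = 392: the density bound is (4/5) · 153664/2 = 307328/5 ≈ 61465.6. The integer-valued extremum is e(T(392, 5)) = 61465, which is strictly less than the density bound 307328/5 since 5 ∤ 392 (the parts of T(392, 5) cannot all be equal).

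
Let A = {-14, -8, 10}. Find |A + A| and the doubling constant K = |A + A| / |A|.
K = |A + A| / |A| = 6/3 = 2

Enumerate A + A = {a + b : a, b ∈ A}. With |A| = 3, there are |A|^2 = 9 ordered sum pairs; collecting distinct values, A + A = {-28, -22, -16, -4, 2, 20}, so |A + A| = 6. Thus K = 6/3 = 2. For comparison, the minimum possible |A + A| over all 3-element sets is 2·3 − 1 = 5 (so min K = 5/3), attained only by arithmetic progressions.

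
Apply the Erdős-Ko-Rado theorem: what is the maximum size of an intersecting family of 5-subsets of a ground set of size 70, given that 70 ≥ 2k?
max |F| = C(69, 4) = 864501

Erdős-Ko-Rado (1961): when n ≥ 2k, max |F| = C(n−1, k−1). The bound is attained by the star {A : i ∈ A} for any fixed i ∈ [n]. Here C(70−1, 5−1) = C(69, 4) = 864501.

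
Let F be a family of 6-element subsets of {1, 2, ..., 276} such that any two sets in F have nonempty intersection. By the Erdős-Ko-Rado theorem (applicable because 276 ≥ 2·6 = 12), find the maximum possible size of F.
max |F| = C(275, 5) = 12635803180

The Erdős-Ko-Rado theorem states: for n ≥ 2k, an intersecting family of k-subsets of an n-element set has size at most C(n − 1, k − 1), with equality for 'star' families {A ⊆ [n] : |A| = k, i ∈ A} (fix an element i). For n = 276, k = 6: C(275, 5) = 12635803180.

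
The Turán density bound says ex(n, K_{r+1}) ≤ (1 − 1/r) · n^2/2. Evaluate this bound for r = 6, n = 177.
Turán density bound = (5/6) · 177^2/2 = 52215/4 ≈ 13053.75

Turán's theorem: ex(n, K_{r+1}) is achieved by the complete r-partite Turán graph T(n, r) with parts as balanced as possible, and is at most (1 − 1/r) · n^2/2. For r = 6, n = 177: the density bound is (5/6) · 31329/2 = 52215/4 ≈ 13053.75. The integer-valued extremum is e(T(177, 6)) = 13053, which is strictly less than the density bound 52215/4 since 6 ∤ 177 (the parts of T(177, 6) cannot all be equal).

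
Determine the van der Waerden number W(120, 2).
W(120, 2) = 120 + 1 = 121

A 2-term AP is any pair of integers, so a monochromatic 2-AP exists iff some colour is used at least twice. With 120 colours, the colouring i ↦ i on {1, ..., 120} uses each colour once, avoiding any monochromatic pair, so W(120, 2) > 120. For {1, ..., 121}, pigeonhole forces two integers of the same colour, which form a monochromatic 2-AP. Hence W(120, 2) = 121.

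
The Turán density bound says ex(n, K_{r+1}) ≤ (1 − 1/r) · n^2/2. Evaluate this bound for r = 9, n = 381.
Turán density bound = (8/9) · 381^2/2 = 64516

Turán's theorem: ex(n, K_{r+1}) is achieved by the complete r-partite Turán graph T(n, r) with parts as balanced as possible, and is at most (1 − 1/r) · n^2/2. For r = 9, n = 381: the density bound is (8/9) · 145161/2 = 64516. The integer-valued extremum is e(T(381, 9)) = 64515, which is strictly less than the density bound 64516 since 9 ∤ 381 (the parts of T(381, 9) cannot all be equal).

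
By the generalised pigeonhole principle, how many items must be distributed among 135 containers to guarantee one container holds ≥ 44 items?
n = (44 − 1)·135 + 1 = 5806

By the generalised pigeonhole principle, to guarantee some box contains ≥ r objects we need more than (r − 1) · k objects total. Threshold: n = (r − 1) · k + 1. With r = 44 and k = 135: n = 43 · 135 + 1 = 5805 + 1 = 5806. For n = 5805 = 43 · 135, we can put exactly 43 objects in every box, avoiding 44 in any single one — so 5806 is tight.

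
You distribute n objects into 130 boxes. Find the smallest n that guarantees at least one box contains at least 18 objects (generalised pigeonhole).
n = (18 − 1)·130 + 1 = 2211

By the generalised pigeonhole principle, to guarantee some box contains ≥ r objects we need more than (r − 1) · k objects total. Threshold: n = (r − 1) · k + 1. With r = 18 and k = 130: n = 17 · 130 + 1 = 2210 + 1 = 2211. For n = 2210 = 17 · 130, we can put exactly 17 objects in every box, avoiding 18 in any single one — so 2211 is tight.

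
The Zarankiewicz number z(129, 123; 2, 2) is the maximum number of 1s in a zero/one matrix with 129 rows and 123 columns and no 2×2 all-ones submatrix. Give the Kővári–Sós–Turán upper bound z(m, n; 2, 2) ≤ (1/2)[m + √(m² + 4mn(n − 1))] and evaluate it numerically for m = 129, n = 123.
z(129, 123; 2, 2) ≤ (1/2)[129 + √(129² + 4·129·123·122)] = (1/2)[129 + √7759737] = 1457.3152

Kővári–Sós–Turán: let r_1, ..., r_129 be the row sums and z = Σ r_i the total number of 1s. Each pair of columns can share at most one row with both entries 1 (else a 2×2 all-ones block appears), so Σ_i C(r_i, 2) ≤ C(123, 2) = 7503. By convexity Σ_i C(r_i, 2) ≥ 129·C(z/129, 2) = z(z − 129)/(2·129), giving z² − 129z − 129·123·122 ≤ 0 and hence z ≤ (1/2)[129 + √(16641 + 4·1935774)] = (1/2)[129 + √7759737] ≈ (1/2)(129 + 2785.6304) = 1457.3152.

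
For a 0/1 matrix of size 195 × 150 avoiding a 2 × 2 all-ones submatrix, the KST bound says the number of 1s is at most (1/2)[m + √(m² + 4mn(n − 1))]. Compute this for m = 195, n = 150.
z(195, 150; 2, 2) ≤ (1/2)[195 + √(195² + 4·195·150·149)] = (1/2)[195 + √17471025] = 2187.4178

Kővári–Sós–Turán: let r_1, ..., r_195 be the row sums and z = Σ r_i the total number of 1s. Each pair of columns can share at most one row with both entries 1 (else a 2×2 all-ones block appears), so Σ_i C(r_i, 2) ≤ C(150, 2) = 11175. By convexity Σ_i C(r_i, 2) ≥ 195·C(z/195, 2) = z(z − 195)/(2·195), giving z² − 195z − 195·150·149 ≤ 0 and hence z ≤ (1/2)[195 + √(38025 + 4·4358250)] = (1/2)[195 + √17471025] ≈ (1/2)(195 + 4179.8355) = 2187.4178.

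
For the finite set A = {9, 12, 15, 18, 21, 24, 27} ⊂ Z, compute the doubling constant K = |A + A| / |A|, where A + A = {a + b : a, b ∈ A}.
K = |A + A| / |A| = 13/7

Enumerate A + A = {a + b : a, b ∈ A}. With |A| = 7, there are |A|^2 = 49 ordered sum pairs; collecting distinct values, A + A = {18, 21, 24, 27, 30, 33, 36, 39, 42, 45, 48, 51, 54}, so |A + A| = 13. Thus K = 13/7. Here |A + A| = 2|A| − 1 = 13, the minimum possible — so K = 13/7 is minimal, which holds iff A is an arithmetic progression.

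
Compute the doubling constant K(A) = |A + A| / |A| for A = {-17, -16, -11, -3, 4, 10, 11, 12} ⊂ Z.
K = |A + A| / |A| = 29/8

Enumerate A + A = {a + b : a, b ∈ A}. With |A| = 8, there are |A|^2 = 64 ordered sum pairs; collecting distinct values, A + A = {-34, -33, -32, -28, -27, -22, -20, -19, -14, -13, -12, -7, -6, -5, -4, -1, 0, 1, 7, 8, 9, 14, 15, 16, 20, 21, 22, 23, 24}, so |A + A| = 29. Thus K = 29/8. For comparison, the minimum possible |A + A| over all 8-element sets is 2·8 − 1 = 15 (so min K = 15/8), attained only by arithmetic progressions.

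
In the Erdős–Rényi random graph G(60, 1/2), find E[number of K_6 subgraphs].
E[# K_6] = C(60, 6) · (1/2)^C(6, 2) = 50063860 / 2^15 = 12515965/8192 ≈ 1527.827759

For each 6-subset S of vertices (there are C(60, 6) = 50063860 such S), let X_S = 1 if S induces a K_6 (all C(6, 2) = 15 edges present). Then P(X_S = 1) = (1/2)^15 = 1/32768. By linearity of expectation, E[# K_6] = C(60, 6) · (1/2)^15 = 50063860 / 32768 = 12515965/8192 ≈ 1527.827759.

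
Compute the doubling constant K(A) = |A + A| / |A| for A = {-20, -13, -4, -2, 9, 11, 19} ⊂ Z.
K = |A + A| / |A| = 26/7

Enumerate A + A = {a + b : a, b ∈ A}. With |A| = 7, there are |A|^2 = 49 ordered sum pairs; collecting distinct values, A + A = {-40, -33, -26, -24, -22, -17, -15, -11, -9, -8, -6, -4, -2, -1, 5, 6, 7, 9, 15, 17, 18, 20, 22, 28, 30, 38}, so |A + A| = 26. Thus K = 26/7. For comparison, the minimum possible |A + A| over all 7-element sets is 2·7 − 1 = 13 (so min K = 13/7), attained only by arithmetic progressions.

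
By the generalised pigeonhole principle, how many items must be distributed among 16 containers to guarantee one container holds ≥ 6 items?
n = (6 − 1)·16 + 1 = 81

By the generalised pigeonhole principle, to guarantee some box contains ≥ r objects we need more than (r − 1) · k objects total. Threshold: n = (r − 1) · k + 1. With r = 6 and k = 16: n = 5 · 16 + 1 = 80 + 1 = 81. For n = 80 = 5 · 16, we can put exactly 5 objects in every box, avoiding 6 in any single one — so 81 is tight.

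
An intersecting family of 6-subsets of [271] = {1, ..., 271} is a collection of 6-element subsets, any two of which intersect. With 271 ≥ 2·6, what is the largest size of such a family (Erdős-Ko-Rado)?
max |F| = C(270, 5) = 11520265554

Erdős-Ko-Rado (1961): when n ≥ 2k, max |F| = C(n−1, k−1). The bound is attained by the star {A : i ∈ A} for any fixed i ∈ [n]. Here C(271−1, 6−1) = C(270, 5) = 11520265554.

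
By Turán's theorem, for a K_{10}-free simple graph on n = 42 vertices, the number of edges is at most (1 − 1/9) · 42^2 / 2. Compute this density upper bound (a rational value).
Turán density bound = (8/9) · 42^2/2 = 784

Turán's theorem: ex(n, K_{r+1}) is achieved by the complete r-partite Turán graph T(n, r) with parts as balanced as possible, and is at most (1 − 1/r) · n^2/2. For r = 9, n = 42: the density bound is (8/9) · 1764/2 = 784. The integer-valued extremum is e(T(42, 9)) = 783, which is strictly less than the density bound 784 since 9 ∤ 42 (the parts of T(42, 9) cannot all be equal).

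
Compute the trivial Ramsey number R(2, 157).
R(2, 157) = 157

R(2, k) = k for all k ≥ 2: in a 2-colouring of K_k, either some edge is red (a red K_2) or all edges are blue (a blue K_k). And K_{156} coloured all-blue has no blue K_157, so R(2, 157) > 156. Hence R(2, 157) = 157.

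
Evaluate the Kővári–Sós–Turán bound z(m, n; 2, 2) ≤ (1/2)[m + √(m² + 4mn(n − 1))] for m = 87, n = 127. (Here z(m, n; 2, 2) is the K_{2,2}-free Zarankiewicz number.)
z(87, 127; 2, 2) ≤ (1/2)[87 + √(87² + 4·87·127·126)] = (1/2)[87 + √5576265] = 1224.2058

Kővári–Sós–Turán: let r_1, ..., r_87 be the row sums and z = Σ r_i the total number of 1s. Each pair of columns can share at most one row with both entries 1 (else a 2×2 all-ones block appears), so Σ_i C(r_i, 2) ≤ C(127, 2) = 8001. By convexity Σ_i C(r_i, 2) ≥ 87·C(z/87, 2) = z(z − 87)/(2·87), giving z² − 87z − 87·127·126 ≤ 0 and hence z ≤ (1/2)[87 + √(7569 + 4·1392174)] = (1/2)[87 + √5576265] ≈ (1/2)(87 + 2361.4117) = 1224.2058.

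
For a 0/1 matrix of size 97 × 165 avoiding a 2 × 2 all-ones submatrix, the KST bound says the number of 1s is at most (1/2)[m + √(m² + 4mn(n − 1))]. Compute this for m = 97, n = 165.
z(97, 165; 2, 2) ≤ (1/2)[97 + √(97² + 4·97·165·164)] = (1/2)[97 + √10508689] = 1669.3554

Kővári–Sós–Turán: let r_1, ..., r_97 be the row sums and z = Σ r_i the total number of 1s. Each pair of columns can share at most one row with both entries 1 (else a 2×2 all-ones block appears), so Σ_i C(r_i, 2) ≤ C(165, 2) = 13530. By convexity Σ_i C(r_i, 2) ≥ 97·C(z/97, 2) = z(z − 97)/(2·97), giving z² − 97z − 97·165·164 ≤ 0 and hence z ≤ (1/2)[97 + √(9409 + 4·2624820)] = (1/2)[97 + √10508689] ≈ (1/2)(97 + 3241.7108) = 1669.3554.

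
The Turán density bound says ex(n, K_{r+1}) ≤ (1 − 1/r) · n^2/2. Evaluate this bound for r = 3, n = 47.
Turán density bound = (2/3) · 47^2/2 = 2209/3 ≈ 736.3333

Turán's theorem: ex(n, K_{r+1}) is achieved by the complete r-partite Turán graph T(n, r) with parts as balanced as possible, and is at most (1 − 1/r) · n^2/2. For r = 3, n = 47: the density bound is (2/3) · 2209/2 = 2209/3 ≈ 736.3333. The integer-valued extremum is e(T(47, 3)) = 736, which is strictly less than the density bound 2209/3 since 3 ∤ 47 (the parts of T(47, 3) cannot all be equal).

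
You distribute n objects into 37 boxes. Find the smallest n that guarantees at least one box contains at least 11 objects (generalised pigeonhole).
n = (11 − 1)·37 + 1 = 371

By the generalised pigeonhole principle, to guarantee some box contains ≥ r objects we need more than (r − 1) · k objects total. Threshold: n = (r − 1) · k + 1. With r = 11 and k = 37: n = 10 · 37 + 1 = 370 + 1 = 371. For n = 370 = 10 · 37, we can put exactly 10 objects in every box, avoiding 11 in any single one — so 371 is tight.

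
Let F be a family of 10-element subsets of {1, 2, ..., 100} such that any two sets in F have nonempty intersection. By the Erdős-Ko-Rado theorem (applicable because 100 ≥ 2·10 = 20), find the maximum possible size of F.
max |F| = C(99, 9) = 1731030945644

The Erdős-Ko-Rado theorem states: for n ≥ 2k, an intersecting family of k-subsets of an n-element set has size at most C(n − 1, k − 1), with equality for 'star' families {A ⊆ [n] : |A| = k, i ∈ A} (fix an element i). For n = 100, k = 10: C(99, 9) = 1731030945644.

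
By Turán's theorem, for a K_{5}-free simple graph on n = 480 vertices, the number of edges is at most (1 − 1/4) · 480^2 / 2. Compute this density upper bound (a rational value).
Turán density bound = (3/4) · 480^2/2 = 86400

Turán's theorem: ex(n, K_{r+1}) is achieved by the complete r-partite Turán graph T(n, r) with parts as balanced as possible, and is at most (1 − 1/r) · n^2/2. For r = 4, n = 480: the density bound is (3/4) · 230400/2 = 86400. Since 4 ∣ 480, the Turán graph T(480, 4) has parts of equal size 120, and its edge count e(T(480, 4)) = 86400 attains the density bound exactly.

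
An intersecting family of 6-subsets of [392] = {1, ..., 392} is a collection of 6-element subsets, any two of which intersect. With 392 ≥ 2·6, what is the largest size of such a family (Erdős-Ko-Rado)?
max |F| = C(391, 5) = 74225376693

Erdős-Ko-Rado (1961): when n ≥ 2k, max |F| = C(n−1, k−1). The bound is attained by the star {A : i ∈ A} for any fixed i ∈ [n]. Here C(392−1, 6−1) = C(391, 5) = 74225376693.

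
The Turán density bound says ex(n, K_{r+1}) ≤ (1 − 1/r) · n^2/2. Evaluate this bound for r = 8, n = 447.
Turán density bound = (7/8) · 447^2/2 = 1398663/16 ≈ 87416.4375

Turán's theorem: ex(n, K_{r+1}) is achieved by the complete r-partite Turán graph T(n, r) with parts as balanced as possible, and is at most (1 − 1/r) · n^2/2. For r = 8, n = 447: the density bound is (7/8) · 199809/2 = 1398663/16 ≈ 87416.4375. The integer-valued extremum is e(T(447, 8)) = 87416, which is strictly less than the density bound 1398663/16 since 8 ∤ 447 (the parts of T(447, 8) cannot all be equal).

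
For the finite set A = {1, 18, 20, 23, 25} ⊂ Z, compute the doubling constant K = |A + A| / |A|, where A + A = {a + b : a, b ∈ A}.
K = |A + A| / |A| = 14/5

Enumerate A + A = {a + b : a, b ∈ A}. With |A| = 5, there are |A|^2 = 25 ordered sum pairs; collecting distinct values, A + A = {2, 19, 21, 24, 26, 36, 38, 40, 41, 43, 45, 46, 48, 50}, so |A + A| = 14. Thus K = 14/5. For comparison, the minimum possible |A + A| over all 5-element sets is 2·5 − 1 = 9 (so min K = 9/5), attained only by arithmetic progressions.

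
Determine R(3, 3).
R(3, 3) = 6

Lower bound: the 5-cycle C_5 (with the remaining edges as the complement) gives a 2-colouring of K_5 with no monochromatic triangle, so R(3, 3) > 5.
Upper bound: in K_6, any vertex has 5 incident edges, so by pigeonhole ≥3 are the same colour (say red). If any pair of those red neighbours has a red edge between them, we get a red triangle; otherwise the three neighbours span a blue triangle. So every 2-colouring of K_6 has a monochromatic triangle.
Hence R(3, 3) = 6.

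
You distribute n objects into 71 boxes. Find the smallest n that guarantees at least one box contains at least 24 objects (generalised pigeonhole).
n = (24 − 1)·71 + 1 = 1634

By the generalised pigeonhole principle, to guarantee some box contains ≥ r objects we need more than (r − 1) · k objects total. Threshold: n = (r − 1) · k + 1. With r = 24 and k = 71: n = 23 · 71 + 1 = 1633 + 1 = 1634. For n = 1633 = 23 · 71, we can put exactly 23 objects in every box, avoiding 24 in any single one — so 1634 is tight.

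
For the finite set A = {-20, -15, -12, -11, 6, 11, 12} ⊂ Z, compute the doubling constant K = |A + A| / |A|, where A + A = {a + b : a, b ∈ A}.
K = |A + A| / |A| = 26/7

Enumerate A + A = {a + b : a, b ∈ A}. With |A| = 7, there are |A|^2 = 49 ordered sum pairs; collecting distinct values, A + A = {-40, -35, -32, -31, -30, -27, -26, -24, -23, -22, -14, -9, -8, -6, -5, -4, -3, -1, 0, 1, 12, 17, 18, 22, 23, 24}, so |A + A| = 26. Thus K = 26/7. For comparison, the minimum possible |A + A| over all 7-element sets is 2·7 − 1 = 13 (so min K = 13/7), attained only by arithmetic progressions.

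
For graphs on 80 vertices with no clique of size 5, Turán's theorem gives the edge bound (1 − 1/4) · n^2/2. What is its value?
Turán density bound = (3/4) · 80^2/2 = 2400

Turán's theorem: ex(n, K_{r+1}) is achieved by the complete r-partite Turán graph T(n, r) with parts as balanced as possible, and is at most (1 − 1/r) · n^2/2. For r = 4, n = 80: the density bound is (3/4) · 6400/2 = 2400. Since 4 ∣ 80, the Turán graph T(80, 4) has parts of equal size 20, and its edge count e(T(80, 4)) = 2400 attains the density bound exactly.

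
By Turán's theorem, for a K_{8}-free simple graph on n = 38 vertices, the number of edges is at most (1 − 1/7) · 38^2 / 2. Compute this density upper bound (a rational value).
Turán density bound = (6/7) · 38^2/2 = 4332/7 ≈ 618.8571

Turán's theorem: ex(n, K_{r+1}) is achieved by the complete r-partite Turán graph T(n, r) with parts as balanced as possible, and is at most (1 − 1/r) · n^2/2. For r = 7, n = 38: the density bound is (6/7) · 1444/2 = 4332/7 ≈ 618.8571. The integer-valued extremum is e(T(38, 7)) = 618, which is strictly less than the density bound 4332/7 since 7 ∤ 38 (the parts of T(38, 7) cannot all be equal).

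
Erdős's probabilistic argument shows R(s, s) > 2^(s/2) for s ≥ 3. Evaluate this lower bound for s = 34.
2^(34/2) = 131072; so R(34, 34) > 131072

Colour each edge of K_n uniformly at random with red/blue. The expected number of monochromatic K_34 is C(n, 34) · 2 · 2^(−C(34,2)). If C(n, 34) · 2^(1 − C(34,2)) < 1, then with positive probability no monochromatic K_34 exists, so R(34, 34) > n. The standard estimate C(n, 34) ≤ n^34/34! shows this inequality holds whenever n ≤ 2^(34/2) (since 34! · 2^(C(34,2) − 1) > 2^(34^2/2) ≥ n^34). Hence R(34, 34) > 2^(34/2) = 131072.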